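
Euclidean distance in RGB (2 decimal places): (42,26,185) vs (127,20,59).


d = √[(R₁-R₂)² + (G₁-G₂)² + (B₁-B₂)²]
d = √[(42-127)² + (26-20)² + (185-59)²]
d = √[7225 + 36 + 15876]
d = √23137
d ≈ 152.11


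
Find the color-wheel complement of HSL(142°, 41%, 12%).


Complement = opposite side of color wheel = hue + 180°
H' = (142 + 180) mod 360 = 322°
S and L unchanged.
= HSL(322°, 41%, 12%)


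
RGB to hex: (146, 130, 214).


R = 146 → 92 (hex)
G = 130 → 82 (hex)
B = 214 → D6 (hex)
Hex = #9282D6


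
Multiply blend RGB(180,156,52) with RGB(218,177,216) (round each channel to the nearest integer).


Multiply: C = A×B/255, rounded to nearest integer
R: 180×218/255 = 39240/255 ≈ 153.882 → 154
G: 156×177/255 = 27612/255 ≈ 108.282 → 108
B: 52×216/255 = 11232/255 ≈ 44.047 → 44
= RGB(154, 108, 44)


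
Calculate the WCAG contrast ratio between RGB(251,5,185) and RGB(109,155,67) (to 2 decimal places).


Linearize each sRGB channel c=v/255: c/12.92 if c ≤ 0.04045 else ((c+0.055)/1.055)^2.4
L = 0.2126×R_lin + 0.7152×G_lin + 0.0722×B_lin
Color 1 (251,5,185):
  R=251: 251/255≈0.9843 > 0.04045 → ((0.9843+0.055)/1.055)^2.4 ≈ 0.96469
  G=5: 5/255≈0.0196 ≤ 0.04045 → 0.0196/12.92 ≈ 0.00152
  B=185: 185/255≈0.7255 > 0.04045 → ((0.7255+0.055)/1.055)^2.4 ≈ 0.48515
  L1 = 0.2126×0.96469 + 0.7152×0.00152 + 0.0722×0.48515 ≈ 0.24121
Color 2 (109,155,67):
  R=109: 109/255≈0.4275 > 0.04045 → ((0.4275+0.055)/1.055)^2.4 ≈ 0.15293
  G=155: 155/255≈0.6078 > 0.04045 → ((0.6078+0.055)/1.055)^2.4 ≈ 0.32778
  B=67: 67/255≈0.2627 > 0.04045 → ((0.2627+0.055)/1.055)^2.4 ≈ 0.05613
  L2 = 0.2126×0.15293 + 0.7152×0.32778 + 0.0722×0.05613 ≈ 0.27099
Lighter = 0.27099, Darker = 0.24121
Ratio = (L_lighter + 0.05) / (L_darker + 0.05)
Ratio = (0.27099 + 0.05) / (0.24121 + 0.05) = 0.32099 / 0.29121 ≈ 1.1023
Ratio ≈ 1.10:1


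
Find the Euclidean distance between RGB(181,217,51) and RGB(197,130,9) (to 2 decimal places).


d = √[(R₁-R₂)² + (G₁-G₂)² + (B₁-B₂)²]
d = √[(181-197)² + (217-130)² + (51-9)²]
d = √[256 + 7569 + 1764]
d = √9589
d ≈ 97.92


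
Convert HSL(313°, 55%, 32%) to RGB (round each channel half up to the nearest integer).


H=313°, S=0.55, L=0.32
C = (1-|2L-1|)×S = (1-|-0.36|)×0.55 = 0.352
H' = H/60 = 313/60 ≈ 5.2167; X = C×(1-|H' mod 2 - 1|) ≈ 0.2757
m = L - C/2 = 0.32 - 0.176 = 0.144
Sector ⌊H'⌋ = 5 → (R',G',B') = (0.352, 0.0, ≈0.2757)
RGB = ((R'+m)×255, (G'+m)×255, (B'+m)×255) = (126.48, 36.72, 107.032)
Round half up → RGB(126, 37, 107)


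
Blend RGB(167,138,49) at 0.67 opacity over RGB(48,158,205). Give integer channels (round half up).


C = α×F + (1-α)×B, with 1-α = 0.33
R: 0.67×167 + 0.33×48 = 111.89 + 15.84 = 127.73 → 128
G: 0.67×138 + 0.33×158 = 92.46 + 52.14 = 144.60 → 145
B: 0.67×49 + 0.33×205 = 32.83 + 67.65 = 100.48 → 100
= RGB(128, 145, 100)


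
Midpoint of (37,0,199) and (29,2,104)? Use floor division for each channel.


Midpoint: each channel = ⌊(C₁+C₂)/2⌋
R: ⌊(37+29)/2⌋ = 33
G: ⌊(0+2)/2⌋ = 1
B: ⌊(199+104)/2⌋ = 151
= RGB(33, 1, 151)


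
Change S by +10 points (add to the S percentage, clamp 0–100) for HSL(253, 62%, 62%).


Original S = 62%
Adjustment = +10 percentage points
New S = 62 + (10) = 72
Clamp to [0, 100] → 72
= HSL(253°, 72%, 62%)


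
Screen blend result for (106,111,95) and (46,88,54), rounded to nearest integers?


Screen: C = 255 - (255-A)×(255-B)/255, rounded to nearest integer
R: 255 - (255-106)×(255-46)/255 = 255 - 31141/255 ≈ 255 - 122.122 = 132.878 → 133
G: 255 - (255-111)×(255-88)/255 = 255 - 24048/255 ≈ 255 - 94.306 = 160.694 → 161
B: 255 - (255-95)×(255-54)/255 = 255 - 32160/255 ≈ 255 - 126.118 = 128.882 → 129
= RGB(133, 161, 129)


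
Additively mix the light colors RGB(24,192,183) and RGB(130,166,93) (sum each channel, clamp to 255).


Additive: each channel = min(255, C₁+C₂)
R: 24+130 = 154 → 154
G: 192+166 = 358 → 255
B: 183+93 = 276 → 255
= RGB(154, 255, 255)


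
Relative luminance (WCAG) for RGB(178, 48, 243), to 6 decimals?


Linearize each channel (sRGB transfer function): c = v/255; c_lin = c/12.92 if c ≤ 0.04045, else ((c+0.055)/1.055)^2.4
  R: 178/255 ≈ 0.698039 > 0.04045 → ((0.698039+0.055)/1.055)^2.4 ≈ 0.445201
  G: 48/255 ≈ 0.188235 > 0.04045 → ((0.188235+0.055)/1.055)^2.4 ≈ 0.029557
  B: 243/255 ≈ 0.952941 > 0.04045 → ((0.952941+0.055)/1.055)^2.4 ≈ 0.896269
R_lin = 0.445201, G_lin = 0.029557, B_lin = 0.896269
L = 0.2126×R + 0.7152×G + 0.0722×B
L = 0.2126×0.445201 + 0.7152×0.029557 + 0.0722×0.896269
L ≈ 0.180499


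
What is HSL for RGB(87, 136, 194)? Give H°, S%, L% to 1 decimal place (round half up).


Normalize: R'=87/255≈0.3412, G'=136/255≈0.5333, B'=194/255≈0.7608
Max=194/255, Min=87/255, Δ=Max-Min=107/255
L = (Max+Min)/2 = (194+87)/510 = 281/510 = 0.55098… → L = 55.1%
L > 0.5 → S = Δ/(2-Max-Min) = 107/(510-194-87) = 107/229 = 0.46724… → S = 46.7%
(the 1/255 factors cancel in S and H, so raw channel differences can be used)
Max is B' → H = 60 × ((R-G)/Δ + 4) = 60 × ((87-136)/107 + 4)
  -49/107 + 4 = -0.4579… + 4 = 3.5420…
  H = 60 × 3.5420… = 212.523…° → H = 212.5°
= HSL(212.5°, 46.7%, 55.1%)


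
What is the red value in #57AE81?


Color: #57AE81
R = 57 = 87
G = AE = 174
B = 81 = 129
Red = 87


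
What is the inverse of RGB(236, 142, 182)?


Invert: (255-R, 255-G, 255-B)
R: 255-236 = 19
G: 255-142 = 113
B: 255-182 = 73
= RGB(19, 113, 73)


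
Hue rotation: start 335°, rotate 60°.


New hue = (H + rotation) mod 360
New hue = (335 + 60) mod 360
= 395 mod 360
= 35°


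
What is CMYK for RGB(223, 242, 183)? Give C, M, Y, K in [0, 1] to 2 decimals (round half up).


R'=223/255≈0.8745, G'=242/255≈0.9490, B'=183/255≈0.7176
K = 1 - max(R',G',B') = 1 - 242/255 = 13/255 = 0.05098… → 0.05
(1-R'-K)/(1-K) simplifies to (max-R)/max with max = 242:
C = (242-223)/242 = 19/242 = 0.07851… → 0.08
M = (242-242)/242 = 0/242 = 0 → 0.00
Y = (242-183)/242 = 59/242 = 0.24380… → 0.24
= CMYK(0.08, 0.00, 0.24, 0.05)


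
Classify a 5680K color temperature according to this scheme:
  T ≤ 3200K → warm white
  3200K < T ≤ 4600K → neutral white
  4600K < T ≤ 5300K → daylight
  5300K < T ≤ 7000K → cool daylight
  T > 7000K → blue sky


Temperature: 5680K
5300K < 5680K ≤ 7000K → cool daylight
Classification: cool daylight


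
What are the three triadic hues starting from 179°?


Triadic: equally spaced at 120° intervals
H1 = 179°
H2 = (179 + 120) mod 360 = 299°
H3 = (179 + 240) mod 360 = 59°
Triadic = 179°, 299°, 59°


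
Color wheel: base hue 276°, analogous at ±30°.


Base hue: 276°
Left analog: (276 - 30) mod 360 = 246°
Right analog: (276 + 30) mod 360 = 306°
Analogous hues = 246° and 306°


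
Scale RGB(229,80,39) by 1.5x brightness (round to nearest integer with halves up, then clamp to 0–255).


Multiply each channel by 1.5, round half up, clamp to [0, 255]
R: 229×1.5 = 343.5 → round → 344 → clamp → 255
G: 80×1.5 = 120
B: 39×1.5 = 58.5 → round → 59
= RGB(255, 120, 59)


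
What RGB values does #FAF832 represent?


FA → 250 (R)
F8 → 248 (G)
32 → 50 (B)
= RGB(250, 248, 50)


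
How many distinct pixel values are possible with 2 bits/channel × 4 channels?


Total bits = 2 bits/channel × 4 channels = 8 bits
Distinct pixel values = 2^8
= 256 pixel values


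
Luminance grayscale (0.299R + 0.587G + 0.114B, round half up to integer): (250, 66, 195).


Gray = 0.299×R + 0.587×G + 0.114×B
Gray = 0.299×250 + 0.587×66 + 0.114×195
Gray = 74.750 + 38.742 + 22.230
Gray = 135.722 → round half up → 136
Gray = 136


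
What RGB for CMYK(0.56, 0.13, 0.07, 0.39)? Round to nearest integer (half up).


R = 255 × (1-C) × (1-K) = 255 × 0.44 × 0.61 = 68.442 → 68
G = 255 × (1-M) × (1-K) = 255 × 0.87 × 0.61 = 135.3285 → 135
B = 255 × (1-Y) × (1-K) = 255 × 0.93 × 0.61 = 144.6615 → 145
= RGB(68, 135, 145)


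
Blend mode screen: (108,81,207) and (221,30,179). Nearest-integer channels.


Screen: C = 255 - (255-A)×(255-B)/255, rounded to nearest integer
R: 255 - (255-108)×(255-221)/255 = 255 - 4998/255 ≈ 255 - 19.600 = 235.400 → 235
G: 255 - (255-81)×(255-30)/255 = 255 - 39150/255 ≈ 255 - 153.529 = 101.471 → 101
B: 255 - (255-207)×(255-179)/255 = 255 - 3648/255 ≈ 255 - 14.306 = 240.694 → 241
= RGB(235, 101, 241)


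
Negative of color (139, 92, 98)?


Invert: (255-R, 255-G, 255-B)
R: 255-139 = 116
G: 255-92 = 163
B: 255-98 = 157
= RGB(116, 163, 157)


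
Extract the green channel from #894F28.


Color: #894F28
R = 89 = 137
G = 4F = 79
B = 28 = 40
Green = 79


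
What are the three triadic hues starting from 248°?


Triadic: equally spaced at 120° intervals
H1 = 248°
H2 = (248 + 120) mod 360 = 8°
H3 = (248 + 240) mod 360 = 128°
Triadic = 248°, 8°, 128°


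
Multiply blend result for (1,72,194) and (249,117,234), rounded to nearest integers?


Multiply: C = A×B/255, rounded to nearest integer
R: 1×249/255 = 249/255 ≈ 0.976 → 1
G: 72×117/255 = 8424/255 ≈ 33.035 → 33
B: 194×234/255 = 45396/255 ≈ 178.024 → 178
= RGB(1, 33, 178)


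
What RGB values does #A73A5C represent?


A7 → 167 (R)
3A → 58 (G)
5C → 92 (B)
= RGB(167, 58, 92)


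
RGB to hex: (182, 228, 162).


R = 182 → B6 (hex)
G = 228 → E4 (hex)
B = 162 → A2 (hex)
Hex = #B6E4A2


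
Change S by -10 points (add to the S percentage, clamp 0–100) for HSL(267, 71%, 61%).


Original S = 71%
Adjustment = -10 percentage points
New S = 71 + (-10) = 61
Clamp to [0, 100] → 61
= HSL(267°, 61%, 61%)


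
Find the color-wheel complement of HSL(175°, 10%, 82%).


Complement = opposite side of color wheel = hue + 180°
H' = (175 + 180) mod 360 = 355°
S and L unchanged.
= HSL(355°, 10%, 82%)


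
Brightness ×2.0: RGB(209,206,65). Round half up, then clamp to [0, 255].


Multiply each channel by 2.0, round half up, clamp to [0, 255]
R: 209×2.0 = 418 → clamp → 255
G: 206×2.0 = 412 → clamp → 255
B: 65×2.0 = 130
= RGB(255, 255, 130)


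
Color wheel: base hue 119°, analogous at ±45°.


Base hue: 119°
Left analog: (119 - 45) mod 360 = 74°
Right analog: (119 + 45) mod 360 = 164°
Analogous hues = 74° and 164°


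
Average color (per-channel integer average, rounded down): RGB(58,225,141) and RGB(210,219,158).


Midpoint: each channel = ⌊(C₁+C₂)/2⌋
R: ⌊(58+210)/2⌋ = 134
G: ⌊(225+219)/2⌋ = 222
B: ⌊(141+158)/2⌋ = 149
= RGB(134, 222, 149)


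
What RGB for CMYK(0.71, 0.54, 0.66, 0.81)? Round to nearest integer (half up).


R = 255 × (1-C) × (1-K) = 255 × 0.29 × 0.19 = 14.0505 → 14
G = 255 × (1-M) × (1-K) = 255 × 0.46 × 0.19 = 22.287 → 22
B = 255 × (1-Y) × (1-K) = 255 × 0.34 × 0.19 = 16.473 → 16
= RGB(14, 22, 16)


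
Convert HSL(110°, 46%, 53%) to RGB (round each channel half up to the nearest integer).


H=110°, S=0.46, L=0.53
C = (1-|2L-1|)×S = (1-|0.06|)×0.46 = 0.4324
H' = H/60 = 110/60 ≈ 1.8333; X = C×(1-|H' mod 2 - 1|) ≈ 0.0721
m = L - C/2 = 0.53 - 0.2162 = 0.3138
Sector ⌊H'⌋ = 1 → (R',G',B') = (≈0.0721, 0.4324, 0.0)
RGB = ((R'+m)×255, (G'+m)×255, (B'+m)×255) = (98.396, 190.281, 80.019)
Round half up → RGB(98, 190, 80)


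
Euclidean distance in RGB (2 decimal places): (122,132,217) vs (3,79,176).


d = √[(R₁-R₂)² + (G₁-G₂)² + (B₁-B₂)²]
d = √[(122-3)² + (132-79)² + (217-176)²]
d = √[14161 + 2809 + 1681]
d = √18651
d ≈ 136.57


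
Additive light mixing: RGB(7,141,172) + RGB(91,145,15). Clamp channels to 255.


Additive: each channel = min(255, C₁+C₂)
R: 7+91 = 98 → 98
G: 141+145 = 286 → 255
B: 172+15 = 187 → 187
= RGB(98, 255, 187)


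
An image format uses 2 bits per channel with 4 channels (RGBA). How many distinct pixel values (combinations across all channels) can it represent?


Total bits = 2 bits/channel × 4 channels = 8 bits
Distinct pixel values = 2^8
= 256 pixel values


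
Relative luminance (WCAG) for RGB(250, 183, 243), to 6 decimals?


Linearize each channel (sRGB transfer function): c = v/255; c_lin = c/12.92 if c ≤ 0.04045, else ((c+0.055)/1.055)^2.4
  R: 250/255 ≈ 0.980392 > 0.04045 → ((0.980392+0.055)/1.055)^2.4 ≈ 0.955973
  G: 183/255 ≈ 0.717647 > 0.04045 → ((0.717647+0.055)/1.055)^2.4 ≈ 0.473531
  B: 243/255 ≈ 0.952941 > 0.04045 → ((0.952941+0.055)/1.055)^2.4 ≈ 0.896269
R_lin = 0.955973, G_lin = 0.473531, B_lin = 0.896269
L = 0.2126×R + 0.7152×G + 0.0722×B
L = 0.2126×0.955973 + 0.7152×0.473531 + 0.0722×0.896269
L ≈ 0.606620


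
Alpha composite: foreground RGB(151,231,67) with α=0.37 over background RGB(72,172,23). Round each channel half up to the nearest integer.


C = α×F + (1-α)×B, with 1-α = 0.63
R: 0.37×151 + 0.63×72 = 55.87 + 45.36 = 101.23 → 101
G: 0.37×231 + 0.63×172 = 85.47 + 108.36 = 193.83 → 194
B: 0.37×67 + 0.63×23 = 24.79 + 14.49 = 39.28 → 39
= RGB(101, 194, 39)


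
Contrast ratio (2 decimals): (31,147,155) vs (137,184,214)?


Linearize each sRGB channel c=v/255: c/12.92 if c ≤ 0.04045 else ((c+0.055)/1.055)^2.4
L = 0.2126×R_lin + 0.7152×G_lin + 0.0722×B_lin
Color 1 (31,147,155):
  R=31: 31/255≈0.1216 > 0.04045 → ((0.1216+0.055)/1.055)^2.4 ≈ 0.01370
  G=147: 147/255≈0.5765 > 0.04045 → ((0.5765+0.055)/1.055)^2.4 ≈ 0.29177
  B=155: 155/255≈0.6078 > 0.04045 → ((0.6078+0.055)/1.055)^2.4 ≈ 0.32778
  L1 = 0.2126×0.01370 + 0.7152×0.29177 + 0.0722×0.32778 ≈ 0.23525
Color 2 (137,184,214):
  R=137: 137/255≈0.5373 > 0.04045 → ((0.5373+0.055)/1.055)^2.4 ≈ 0.25016
  G=184: 184/255≈0.7216 > 0.04045 → ((0.7216+0.055)/1.055)^2.4 ≈ 0.47932
  B=214: 214/255≈0.8392 > 0.04045 → ((0.8392+0.055)/1.055)^2.4 ≈ 0.67244
  L2 = 0.2126×0.25016 + 0.7152×0.47932 + 0.0722×0.67244 ≈ 0.44454
Lighter = 0.44454, Darker = 0.23525
Ratio = (L_lighter + 0.05) / (L_darker + 0.05)
Ratio = (0.44454 + 0.05) / (0.23525 + 0.05) = 0.49454 / 0.28525 ≈ 1.7337
Ratio ≈ 1.73:1


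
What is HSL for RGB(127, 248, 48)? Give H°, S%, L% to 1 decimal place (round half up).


Normalize: R'=127/255≈0.4980, G'=248/255≈0.9725, B'=48/255≈0.1882
Max=248/255, Min=48/255, Δ=Max-Min=200/255
L = (Max+Min)/2 = (248+48)/510 = 296/510 = 0.58039… → L = 58.0%
L > 0.5 → S = Δ/(2-Max-Min) = 200/(510-248-48) = 200/214 = 0.93457… → S = 93.5%
(the 1/255 factors cancel in S and H, so raw channel differences can be used)
Max is G' → H = 60 × ((B-R)/Δ + 2) = 60 × ((48-127)/200 + 2)
  -79/200 + 2 = -0.395 + 2 = 1.605
  H = 60 × 1.605 = 96.3° → H = 96.3°
= HSL(96.3°, 93.5%, 58.0%)


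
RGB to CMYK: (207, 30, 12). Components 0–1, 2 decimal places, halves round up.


R'=207/255≈0.8118, G'=30/255≈0.1176, B'=12/255≈0.0471
K = 1 - max(R',G',B') = 1 - 207/255 = 48/255 = 0.18823… → 0.19
(1-R'-K)/(1-K) simplifies to (max-R)/max with max = 207:
C = (207-207)/207 = 0/207 = 0 → 0.00
M = (207-30)/207 = 177/207 = 0.85507… → 0.86
Y = (207-12)/207 = 195/207 = 0.94202… → 0.94
= CMYK(0.00, 0.86, 0.94, 0.19)


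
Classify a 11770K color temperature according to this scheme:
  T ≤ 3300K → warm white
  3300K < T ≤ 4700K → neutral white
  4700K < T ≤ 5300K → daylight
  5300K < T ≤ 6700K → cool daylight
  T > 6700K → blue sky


Temperature: 11770K
11770K > 6700K → blue sky
Classification: blue sky


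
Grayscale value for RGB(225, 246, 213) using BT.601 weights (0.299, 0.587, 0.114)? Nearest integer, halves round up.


Gray = 0.299×R + 0.587×G + 0.114×B
Gray = 0.299×225 + 0.587×246 + 0.114×213
Gray = 67.275 + 144.402 + 24.282
Gray = 235.959 → round half up → 236
Gray = 236


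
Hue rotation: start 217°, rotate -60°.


New hue = (H + rotation) mod 360
New hue = (217 -60) mod 360
= 157 mod 360
= 157°


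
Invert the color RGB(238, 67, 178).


Invert: (255-R, 255-G, 255-B)
R: 255-238 = 17
G: 255-67 = 188
B: 255-178 = 77
= RGB(17, 188, 77)


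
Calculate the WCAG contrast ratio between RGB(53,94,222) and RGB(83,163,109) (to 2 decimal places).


Linearize each sRGB channel c=v/255: c/12.92 if c ≤ 0.04045 else ((c+0.055)/1.055)^2.4
L = 0.2126×R_lin + 0.7152×G_lin + 0.0722×B_lin
Color 1 (53,94,222):
  R=53: 53/255≈0.2078 > 0.04045 → ((0.2078+0.055)/1.055)^2.4 ≈ 0.03560
  G=94: 94/255≈0.3686 > 0.04045 → ((0.3686+0.055)/1.055)^2.4 ≈ 0.11193
  B=222: 222/255≈0.8706 > 0.04045 → ((0.8706+0.055)/1.055)^2.4 ≈ 0.73046
  L1 = 0.2126×0.03560 + 0.7152×0.11193 + 0.0722×0.73046 ≈ 0.14036
Color 2 (83,163,109):
  R=83: 83/255≈0.3255 > 0.04045 → ((0.3255+0.055)/1.055)^2.4 ≈ 0.08650
  G=163: 163/255≈0.6392 > 0.04045 → ((0.6392+0.055)/1.055)^2.4 ≈ 0.36625
  B=109: 109/255≈0.4275 > 0.04045 → ((0.4275+0.055)/1.055)^2.4 ≈ 0.15293
  L2 = 0.2126×0.08650 + 0.7152×0.36625 + 0.0722×0.15293 ≈ 0.29138
Lighter = 0.29138, Darker = 0.14036
Ratio = (L_lighter + 0.05) / (L_darker + 0.05)
Ratio = (0.29138 + 0.05) / (0.14036 + 0.05) = 0.34138 / 0.19036 ≈ 1.7933
Ratio ≈ 1.79:1


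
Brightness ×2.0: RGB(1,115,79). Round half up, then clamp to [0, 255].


Multiply each channel by 2.0, round half up, clamp to [0, 255]
R: 1×2.0 = 2
G: 115×2.0 = 230
B: 79×2.0 = 158
= RGB(2, 230, 158)


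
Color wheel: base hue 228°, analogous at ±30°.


Base hue: 228°
Left analog: (228 - 30) mod 360 = 198°
Right analog: (228 + 30) mod 360 = 258°
Analogous hues = 198° and 258°


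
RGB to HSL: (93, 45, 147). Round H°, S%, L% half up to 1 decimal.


Normalize: R'=93/255≈0.3647, G'=45/255≈0.1765, B'=147/255≈0.5765
Max=147/255, Min=45/255, Δ=Max-Min=102/255
L = (Max+Min)/2 = (147+45)/510 = 192/510 = 0.37647… → L = 37.6%
L ≤ 0.5 → S = Δ/(Max+Min) = 102/(147+45) = 102/192 = 0.53125 → S = 53.1%
(the 1/255 factors cancel in S and H, so raw channel differences can be used)
Max is B' → H = 60 × ((R-G)/Δ + 4) = 60 × ((93-45)/102 + 4)
  48/102 + 4 = 0.4705… + 4 = 4.4705…
  H = 60 × 4.4705… = 268.235…° → H = 268.2°
= HSL(268.2°, 53.1%, 37.6%)


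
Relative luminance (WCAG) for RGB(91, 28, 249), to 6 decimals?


Linearize each channel (sRGB transfer function): c = v/255; c_lin = c/12.92 if c ≤ 0.04045, else ((c+0.055)/1.055)^2.4
  R: 91/255 ≈ 0.356863 > 0.04045 → ((0.356863+0.055)/1.055)^2.4 ≈ 0.104616
  G: 28/255 ≈ 0.109804 > 0.04045 → ((0.109804+0.055)/1.055)^2.4 ≈ 0.011612
  B: 249/255 ≈ 0.976471 > 0.04045 → ((0.976471+0.055)/1.055)^2.4 ≈ 0.947307
R_lin = 0.104616, G_lin = 0.011612, B_lin = 0.947307
L = 0.2126×R + 0.7152×G + 0.0722×B
L = 0.2126×0.104616 + 0.7152×0.011612 + 0.0722×0.947307
L ≈ 0.098942


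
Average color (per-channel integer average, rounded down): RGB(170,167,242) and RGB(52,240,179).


Midpoint: each channel = ⌊(C₁+C₂)/2⌋
R: ⌊(170+52)/2⌋ = 111
G: ⌊(167+240)/2⌋ = 203
B: ⌊(242+179)/2⌋ = 210
= RGB(111, 203, 210)


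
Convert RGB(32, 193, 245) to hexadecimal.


R = 32 → 20 (hex)
G = 193 → C1 (hex)
B = 245 → F5 (hex)
Hex = #20C1F5


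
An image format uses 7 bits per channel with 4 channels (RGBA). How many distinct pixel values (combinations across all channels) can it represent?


Total bits = 7 bits/channel × 4 channels = 28 bits
Distinct pixel values = 2^28
= 268,435,456 pixel values


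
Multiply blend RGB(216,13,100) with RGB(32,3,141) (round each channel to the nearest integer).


Multiply: C = A×B/255, rounded to nearest integer
R: 216×32/255 = 6912/255 ≈ 27.106 → 27
G: 13×3/255 = 39/255 ≈ 0.153 → 0
B: 100×141/255 = 14100/255 ≈ 55.294 → 55
= RGB(27, 0, 55)


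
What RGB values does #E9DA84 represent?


E9 → 233 (R)
DA → 218 (G)
84 → 132 (B)
= RGB(233, 218, 132)


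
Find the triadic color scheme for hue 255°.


Triadic: equally spaced at 120° intervals
H1 = 255°
H2 = (255 + 120) mod 360 = 15°
H3 = (255 + 240) mod 360 = 135°
Triadic = 255°, 15°, 135°


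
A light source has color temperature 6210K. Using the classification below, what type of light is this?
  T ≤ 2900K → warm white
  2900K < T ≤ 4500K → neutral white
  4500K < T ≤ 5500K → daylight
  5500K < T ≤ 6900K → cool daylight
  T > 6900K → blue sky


Temperature: 6210K
5500K < 6210K ≤ 6900K → cool daylight
Classification: cool daylight


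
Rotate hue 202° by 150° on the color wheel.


New hue = (H + rotation) mod 360
New hue = (202 + 150) mod 360
= 352 mod 360
= 352°


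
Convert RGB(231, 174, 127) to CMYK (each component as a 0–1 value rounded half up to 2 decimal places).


R'=231/255≈0.9059, G'=174/255≈0.6824, B'=127/255≈0.4980
K = 1 - max(R',G',B') = 1 - 231/255 = 24/255 = 0.09411… → 0.09
(1-R'-K)/(1-K) simplifies to (max-R)/max with max = 231:
C = (231-231)/231 = 0/231 = 0 → 0.00
M = (231-174)/231 = 57/231 = 0.24675… → 0.25
Y = (231-127)/231 = 104/231 = 0.45021… → 0.45
= CMYK(0.00, 0.25, 0.45, 0.09)


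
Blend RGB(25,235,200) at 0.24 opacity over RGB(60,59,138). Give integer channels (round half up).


C = α×F + (1-α)×B, with 1-α = 0.76
R: 0.24×25 + 0.76×60 = 6.00 + 45.60 = 51.60 → 52
G: 0.24×235 + 0.76×59 = 56.40 + 44.84 = 101.24 → 101
B: 0.24×200 + 0.76×138 = 48.00 + 104.88 = 152.88 → 153
= RGB(52, 101, 153)


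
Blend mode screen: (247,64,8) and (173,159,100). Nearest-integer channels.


Screen: C = 255 - (255-A)×(255-B)/255, rounded to nearest integer
R: 255 - (255-247)×(255-173)/255 = 255 - 656/255 ≈ 255 - 2.573 = 252.427 → 252
G: 255 - (255-64)×(255-159)/255 = 255 - 18336/255 ≈ 255 - 71.906 = 183.094 → 183
B: 255 - (255-8)×(255-100)/255 = 255 - 38285/255 ≈ 255 - 150.137 = 104.863 → 105
= RGB(252, 183, 105)


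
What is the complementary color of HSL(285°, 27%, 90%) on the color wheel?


Complement = opposite side of color wheel = hue + 180°
H' = (285 + 180) mod 360 = 105°
S and L unchanged.
= HSL(105°, 27%, 90%)


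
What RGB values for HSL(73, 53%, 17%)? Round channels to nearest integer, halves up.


H=73°, S=0.53, L=0.17
C = (1-|2L-1|)×S = (1-|-0.66|)×0.53 = 0.1802
H' = H/60 = 73/60 ≈ 1.2167; X = C×(1-|H' mod 2 - 1|) ≈ 0.1412
m = L - C/2 = 0.17 - 0.0901 = 0.0799
Sector ⌊H'⌋ = 1 → (R',G',B') = (≈0.1412, 0.1802, 0.0)
RGB = ((R'+m)×255, (G'+m)×255, (B'+m)×255) = (56.36945, 66.3255, 20.3745)
Round half up → RGB(56, 66, 20)


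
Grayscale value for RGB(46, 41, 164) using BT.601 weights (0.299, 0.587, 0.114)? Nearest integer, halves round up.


Gray = 0.299×R + 0.587×G + 0.114×B
Gray = 0.299×46 + 0.587×41 + 0.114×164
Gray = 13.754 + 24.067 + 18.696
Gray = 56.517 → round half up → 57
Gray = 57


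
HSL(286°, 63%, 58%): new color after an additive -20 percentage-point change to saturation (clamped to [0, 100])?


Original S = 63%
Adjustment = -20 percentage points
New S = 63 + (-20) = 43
Clamp to [0, 100] → 43
= HSL(286°, 43%, 58%)


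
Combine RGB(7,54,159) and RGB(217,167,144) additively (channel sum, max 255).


Additive: each channel = min(255, C₁+C₂)
R: 7+217 = 224 → 224
G: 54+167 = 221 → 221
B: 159+144 = 303 → 255
= RGB(224, 221, 255)


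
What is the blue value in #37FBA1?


Color: #37FBA1
R = 37 = 55
G = FB = 251
B = A1 = 161
Blue = 161


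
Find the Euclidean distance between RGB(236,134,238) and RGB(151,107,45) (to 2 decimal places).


d = √[(R₁-R₂)² + (G₁-G₂)² + (B₁-B₂)²]
d = √[(236-151)² + (134-107)² + (238-45)²]
d = √[7225 + 729 + 37249]
d = √45203
d ≈ 212.61


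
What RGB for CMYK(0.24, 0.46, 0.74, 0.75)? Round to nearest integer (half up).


R = 255 × (1-C) × (1-K) = 255 × 0.76 × 0.25 = 48.45 → 48
G = 255 × (1-M) × (1-K) = 255 × 0.54 × 0.25 = 34.425 → 34
B = 255 × (1-Y) × (1-K) = 255 × 0.26 × 0.25 = 16.575 → 17
= RGB(48, 34, 17)


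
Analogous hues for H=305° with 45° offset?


Base hue: 305°
Left analog: (305 - 45) mod 360 = 260°
Right analog: (305 + 45) mod 360 = 350°
Analogous hues = 260° and 350°


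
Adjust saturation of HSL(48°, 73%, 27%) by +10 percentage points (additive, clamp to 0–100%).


Original S = 73%
Adjustment = +10 percentage points
New S = 73 + (10) = 83
Clamp to [0, 100] → 83
= HSL(48°, 83%, 27%)


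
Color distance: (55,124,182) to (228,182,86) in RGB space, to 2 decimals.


d = √[(R₁-R₂)² + (G₁-G₂)² + (B₁-B₂)²]
d = √[(55-228)² + (124-182)² + (182-86)²]
d = √[29929 + 3364 + 9216]
d = √42509
d ≈ 206.18


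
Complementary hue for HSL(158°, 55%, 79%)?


Complement = opposite side of color wheel = hue + 180°
H' = (158 + 180) mod 360 = 338°
S and L unchanged.
= HSL(338°, 55%, 79%)


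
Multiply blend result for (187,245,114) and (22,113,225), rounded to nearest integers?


Multiply: C = A×B/255, rounded to nearest integer
R: 187×22/255 = 4114/255 ≈ 16.133 → 16
G: 245×113/255 = 27685/255 ≈ 108.569 → 109
B: 114×225/255 = 25650/255 ≈ 100.588 → 101
= RGB(16, 109, 101)


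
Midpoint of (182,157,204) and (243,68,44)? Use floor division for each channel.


Midpoint: each channel = ⌊(C₁+C₂)/2⌋
R: ⌊(182+243)/2⌋ = 212
G: ⌊(157+68)/2⌋ = 112
B: ⌊(204+44)/2⌋ = 124
= RGB(212, 112, 124)


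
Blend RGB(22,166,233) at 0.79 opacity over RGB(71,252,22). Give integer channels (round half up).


C = α×F + (1-α)×B, with 1-α = 0.21
R: 0.79×22 + 0.21×71 = 17.38 + 14.91 = 32.29 → 32
G: 0.79×166 + 0.21×252 = 131.14 + 52.92 = 184.06 → 184
B: 0.79×233 + 0.21×22 = 184.07 + 4.62 = 188.69 → 189
= RGB(32, 184, 189)


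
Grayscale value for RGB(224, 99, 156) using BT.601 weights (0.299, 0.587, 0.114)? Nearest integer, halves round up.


Gray = 0.299×R + 0.587×G + 0.114×B
Gray = 0.299×224 + 0.587×99 + 0.114×156
Gray = 66.976 + 58.113 + 17.784
Gray = 142.873 → round half up → 143
Gray = 143


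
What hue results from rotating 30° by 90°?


New hue = (H + rotation) mod 360
New hue = (30 + 90) mod 360
= 120 mod 360
= 120°


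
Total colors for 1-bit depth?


Colors = 2^bits = 2^1
= 2 colors


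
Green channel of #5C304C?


Color: #5C304C
R = 5C = 92
G = 30 = 48
B = 4C = 76
Green = 48


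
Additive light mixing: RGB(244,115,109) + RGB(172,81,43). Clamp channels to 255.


Additive: each channel = min(255, C₁+C₂)
R: 244+172 = 416 → 255
G: 115+81 = 196 → 196
B: 109+43 = 152 → 152
= RGB(255, 196, 152)


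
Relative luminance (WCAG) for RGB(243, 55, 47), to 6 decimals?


Linearize each channel (sRGB transfer function): c = v/255; c_lin = c/12.92 if c ≤ 0.04045, else ((c+0.055)/1.055)^2.4
  R: 243/255 ≈ 0.952941 > 0.04045 → ((0.952941+0.055)/1.055)^2.4 ≈ 0.896269
  G: 55/255 ≈ 0.215686 > 0.04045 → ((0.215686+0.055)/1.055)^2.4 ≈ 0.038204
  B: 47/255 ≈ 0.184314 > 0.04045 → ((0.184314+0.055)/1.055)^2.4 ≈ 0.028426
R_lin = 0.896269, G_lin = 0.038204, B_lin = 0.028426
L = 0.2126×R + 0.7152×G + 0.0722×B
L = 0.2126×0.896269 + 0.7152×0.038204 + 0.0722×0.028426
L ≈ 0.219923


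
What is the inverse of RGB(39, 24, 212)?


Invert: (255-R, 255-G, 255-B)
R: 255-39 = 216
G: 255-24 = 231
B: 255-212 = 43
= RGB(216, 231, 43)


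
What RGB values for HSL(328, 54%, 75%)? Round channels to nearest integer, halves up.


H=328°, S=0.54, L=0.75
C = (1-|2L-1|)×S = (1-|0.50|)×0.54 = 0.27
H' = H/60 = 328/60 ≈ 5.4667; X = C×(1-|H' mod 2 - 1|) = 0.144
m = L - C/2 = 0.75 - 0.135 = 0.615
Sector ⌊H'⌋ = 5 → (R',G',B') = (0.27, 0.0, 0.144)
RGB = ((R'+m)×255, (G'+m)×255, (B'+m)×255) = (225.675, 156.825, 193.545)
Round half up → RGB(226, 157, 194)


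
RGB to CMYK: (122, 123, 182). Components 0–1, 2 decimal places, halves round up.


R'=122/255≈0.4784, G'=123/255≈0.4824, B'=182/255≈0.7137
K = 1 - max(R',G',B') = 1 - 182/255 = 73/255 = 0.28627… → 0.29
(1-R'-K)/(1-K) simplifies to (max-R)/max with max = 182:
C = (182-122)/182 = 60/182 = 0.32967… → 0.33
M = (182-123)/182 = 59/182 = 0.32417… → 0.32
Y = (182-182)/182 = 0/182 = 0 → 0.00
= CMYK(0.33, 0.32, 0.00, 0.29)


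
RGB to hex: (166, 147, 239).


R = 166 → A6 (hex)
G = 147 → 93 (hex)
B = 239 → EF (hex)
Hex = #A693EF


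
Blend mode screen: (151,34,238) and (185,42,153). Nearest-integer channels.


Screen: C = 255 - (255-A)×(255-B)/255, rounded to nearest integer
R: 255 - (255-151)×(255-185)/255 = 255 - 7280/255 ≈ 255 - 28.549 = 226.451 → 226
G: 255 - (255-34)×(255-42)/255 = 255 - 47073/255 ≈ 255 - 184.600 = 70.400 → 70
B: 255 - (255-238)×(255-153)/255 = 255 - 1734/255 ≈ 255 - 6.800 = 248.200 → 248
= RGB(226, 70, 248)


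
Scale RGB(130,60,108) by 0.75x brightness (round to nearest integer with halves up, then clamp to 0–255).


Multiply each channel by 0.75, round half up, clamp to [0, 255]
R: 130×0.75 = 97.5 → round → 98
G: 60×0.75 = 45
B: 108×0.75 = 81
= RGB(98, 45, 81)


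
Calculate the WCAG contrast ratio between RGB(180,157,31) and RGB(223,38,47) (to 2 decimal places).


Linearize each sRGB channel c=v/255: c/12.92 if c ≤ 0.04045 else ((c+0.055)/1.055)^2.4
L = 0.2126×R_lin + 0.7152×G_lin + 0.0722×B_lin
Color 1 (180,157,31):
  R=180: 180/255≈0.7059 > 0.04045 → ((0.7059+0.055)/1.055)^2.4 ≈ 0.45641
  G=157: 157/255≈0.6157 > 0.04045 → ((0.6157+0.055)/1.055)^2.4 ≈ 0.33716
  B=31: 31/255≈0.1216 > 0.04045 → ((0.1216+0.055)/1.055)^2.4 ≈ 0.01370
  L1 = 0.2126×0.45641 + 0.7152×0.33716 + 0.0722×0.01370 ≈ 0.33916
Color 2 (223,38,47):
  R=223: 223/255≈0.8745 > 0.04045 → ((0.8745+0.055)/1.055)^2.4 ≈ 0.73791
  G=38: 38/255≈0.1490 > 0.04045 → ((0.1490+0.055)/1.055)^2.4 ≈ 0.01938
  B=47: 47/255≈0.1843 > 0.04045 → ((0.1843+0.055)/1.055)^2.4 ≈ 0.02843
  L2 = 0.2126×0.73791 + 0.7152×0.01938 + 0.0722×0.02843 ≈ 0.17279
Lighter = 0.33916, Darker = 0.17279
Ratio = (L_lighter + 0.05) / (L_darker + 0.05)
Ratio = (0.33916 + 0.05) / (0.17279 + 0.05) = 0.38916 / 0.22279 ≈ 1.7467
Ratio ≈ 1.75:1


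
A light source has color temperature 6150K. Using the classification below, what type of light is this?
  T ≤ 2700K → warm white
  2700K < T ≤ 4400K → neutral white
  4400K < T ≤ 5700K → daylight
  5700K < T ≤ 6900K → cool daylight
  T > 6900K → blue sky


Temperature: 6150K
5700K < 6150K ≤ 6900K → cool daylight
Classification: cool daylight


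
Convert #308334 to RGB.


30 → 48 (R)
83 → 131 (G)
34 → 52 (B)
= RGB(48, 131, 52)


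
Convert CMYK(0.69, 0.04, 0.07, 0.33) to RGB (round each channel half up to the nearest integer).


R = 255 × (1-C) × (1-K) = 255 × 0.31 × 0.67 = 52.9635 → 53
G = 255 × (1-M) × (1-K) = 255 × 0.96 × 0.67 = 164.016 → 164
B = 255 × (1-Y) × (1-K) = 255 × 0.93 × 0.67 = 158.8905 → 159
= RGB(53, 164, 159)


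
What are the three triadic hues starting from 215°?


Triadic: equally spaced at 120° intervals
H1 = 215°
H2 = (215 + 120) mod 360 = 335°
H3 = (215 + 240) mod 360 = 95°
Triadic = 215°, 335°, 95°


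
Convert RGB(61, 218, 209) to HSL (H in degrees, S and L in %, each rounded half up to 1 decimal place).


Normalize: R'=61/255≈0.2392, G'=218/255≈0.8549, B'=209/255≈0.8196
Max=218/255, Min=61/255, Δ=Max-Min=157/255
L = (Max+Min)/2 = (218+61)/510 = 279/510 = 0.54705… → L = 54.7%
L > 0.5 → S = Δ/(2-Max-Min) = 157/(510-218-61) = 157/231 = 0.67965… → S = 68.0%
(the 1/255 factors cancel in S and H, so raw channel differences can be used)
Max is G' → H = 60 × ((B-R)/Δ + 2) = 60 × ((209-61)/157 + 2)
  148/157 + 2 = 0.9426… + 2 = 2.9426…
  H = 60 × 2.9426… = 176.560…° → H = 176.6°
= HSL(176.6°, 68.0%, 54.7%)


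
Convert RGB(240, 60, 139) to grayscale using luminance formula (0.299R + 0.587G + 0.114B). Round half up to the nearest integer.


Gray = 0.299×R + 0.587×G + 0.114×B
Gray = 0.299×240 + 0.587×60 + 0.114×139
Gray = 71.760 + 35.220 + 15.846
Gray = 122.826 → round half up → 123
Gray = 123


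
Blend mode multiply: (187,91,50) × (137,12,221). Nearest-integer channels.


Multiply: C = A×B/255, rounded to nearest integer
R: 187×137/255 = 25619/255 ≈ 100.467 → 100
G: 91×12/255 = 1092/255 ≈ 4.282 → 4
B: 50×221/255 = 11050/255 ≈ 43.333 → 43
= RGB(100, 4, 43)


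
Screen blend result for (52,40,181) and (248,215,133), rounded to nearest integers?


Screen: C = 255 - (255-A)×(255-B)/255, rounded to nearest integer
R: 255 - (255-52)×(255-248)/255 = 255 - 1421/255 ≈ 255 - 5.573 = 249.427 → 249
G: 255 - (255-40)×(255-215)/255 = 255 - 8600/255 ≈ 255 - 33.725 = 221.275 → 221
B: 255 - (255-181)×(255-133)/255 = 255 - 9028/255 ≈ 255 - 35.404 = 219.596 → 220
= RGB(249, 221, 220)


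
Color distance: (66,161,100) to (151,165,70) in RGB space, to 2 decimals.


d = √[(R₁-R₂)² + (G₁-G₂)² + (B₁-B₂)²]
d = √[(66-151)² + (161-165)² + (100-70)²]
d = √[7225 + 16 + 900]
d = √8141
d ≈ 90.23


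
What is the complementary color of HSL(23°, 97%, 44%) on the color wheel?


Complement = opposite side of color wheel = hue + 180°
H' = (23 + 180) mod 360 = 203°
S and L unchanged.
= HSL(203°, 97%, 44%)


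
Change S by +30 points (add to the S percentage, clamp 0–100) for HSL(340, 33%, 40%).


Original S = 33%
Adjustment = +30 percentage points
New S = 33 + (30) = 63
Clamp to [0, 100] → 63
= HSL(340°, 63%, 40%)


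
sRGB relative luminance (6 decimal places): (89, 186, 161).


Linearize each channel (sRGB transfer function): c = v/255; c_lin = c/12.92 if c ≤ 0.04045, else ((c+0.055)/1.055)^2.4
  R: 89/255 ≈ 0.349020 > 0.04045 → ((0.349020+0.055)/1.055)^2.4 ≈ 0.099899
  G: 186/255 ≈ 0.729412 > 0.04045 → ((0.729412+0.055)/1.055)^2.4 ≈ 0.491021
  B: 161/255 ≈ 0.631373 > 0.04045 → ((0.631373+0.055)/1.055)^2.4 ≈ 0.356400
R_lin = 0.099899, G_lin = 0.491021, B_lin = 0.356400
L = 0.2126×R + 0.7152×G + 0.0722×B
L = 0.2126×0.099899 + 0.7152×0.491021 + 0.0722×0.356400
L ≈ 0.398149


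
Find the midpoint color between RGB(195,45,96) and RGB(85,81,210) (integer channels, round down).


Midpoint: each channel = ⌊(C₁+C₂)/2⌋
R: ⌊(195+85)/2⌋ = 140
G: ⌊(45+81)/2⌋ = 63
B: ⌊(96+210)/2⌋ = 153
= RGB(140, 63, 153)


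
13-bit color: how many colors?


Colors = 2^bits = 2^13
= 8,192 colors


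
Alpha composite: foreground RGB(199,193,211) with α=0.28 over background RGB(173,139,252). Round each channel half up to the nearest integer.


C = α×F + (1-α)×B, with 1-α = 0.72
R: 0.28×199 + 0.72×173 = 55.72 + 124.56 = 180.28 → 180
G: 0.28×193 + 0.72×139 = 54.04 + 100.08 = 154.12 → 154
B: 0.28×211 + 0.72×252 = 59.08 + 181.44 = 240.52 → 241
= RGB(180, 154, 241)


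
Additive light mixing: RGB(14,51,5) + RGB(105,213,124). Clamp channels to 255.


Additive: each channel = min(255, C₁+C₂)
R: 14+105 = 119 → 119
G: 51+213 = 264 → 255
B: 5+124 = 129 → 129
= RGB(119, 255, 129)


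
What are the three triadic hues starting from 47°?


Triadic: equally spaced at 120° intervals
H1 = 47°
H2 = (47 + 120) mod 360 = 167°
H3 = (47 + 240) mod 360 = 287°
Triadic = 47°, 167°, 287°


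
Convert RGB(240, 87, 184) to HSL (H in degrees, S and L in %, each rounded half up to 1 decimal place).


Normalize: R'=240/255≈0.9412, G'=87/255≈0.3412, B'=184/255≈0.7216
Max=240/255, Min=87/255, Δ=Max-Min=153/255
L = (Max+Min)/2 = (240+87)/510 = 327/510 = 0.64117… → L = 64.1%
L > 0.5 → S = Δ/(2-Max-Min) = 153/(510-240-87) = 153/183 = 0.83606… → S = 83.6%
(the 1/255 factors cancel in S and H, so raw channel differences can be used)
Max is R' → H = 60 × (((G-B)/Δ) mod 6) = 60 × (((87-184)/153) mod 6)
  (-97)/153 = -0.6339…; negative, so add 6 → 5.3660…
  H = 60 × 5.3660… = 321.960…° → H = 322.0°
= HSL(322.0°, 83.6%, 64.1%)


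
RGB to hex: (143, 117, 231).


R = 143 → 8F (hex)
G = 117 → 75 (hex)
B = 231 → E7 (hex)
Hex = #8F75E7


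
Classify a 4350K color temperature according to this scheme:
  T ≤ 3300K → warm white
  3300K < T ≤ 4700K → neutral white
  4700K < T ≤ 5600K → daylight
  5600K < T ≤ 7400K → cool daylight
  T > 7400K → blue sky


Temperature: 4350K
3300K < 4350K ≤ 4700K → neutral white
Classification: neutral white


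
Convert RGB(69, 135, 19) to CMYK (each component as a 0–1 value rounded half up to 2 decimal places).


R'=69/255≈0.2706, G'=135/255≈0.5294, B'=19/255≈0.0745
K = 1 - max(R',G',B') = 1 - 135/255 = 120/255 = 0.47058… → 0.47
(1-R'-K)/(1-K) simplifies to (max-R)/max with max = 135:
C = (135-69)/135 = 66/135 = 0.48888… → 0.49
M = (135-135)/135 = 0/135 = 0 → 0.00
Y = (135-19)/135 = 116/135 = 0.85925… → 0.86
= CMYK(0.49, 0.00, 0.86, 0.47)


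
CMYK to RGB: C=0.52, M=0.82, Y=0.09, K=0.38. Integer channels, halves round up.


R = 255 × (1-C) × (1-K) = 255 × 0.48 × 0.62 = 75.888 → 76
G = 255 × (1-M) × (1-K) = 255 × 0.18 × 0.62 = 28.458 → 28
B = 255 × (1-Y) × (1-K) = 255 × 0.91 × 0.62 = 143.871 → 144
= RGB(76, 28, 144)


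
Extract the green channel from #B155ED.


Color: #B155ED
R = B1 = 177
G = 55 = 85
B = ED = 237
Green = 85


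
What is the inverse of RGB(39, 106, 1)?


Invert: (255-R, 255-G, 255-B)
R: 255-39 = 216
G: 255-106 = 149
B: 255-1 = 254
= RGB(216, 149, 254)


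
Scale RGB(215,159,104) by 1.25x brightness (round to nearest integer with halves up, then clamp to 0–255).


Multiply each channel by 1.25, round half up, clamp to [0, 255]
R: 215×1.25 = 268.75 → round → 269 → clamp → 255
G: 159×1.25 = 198.75 → round → 199
B: 104×1.25 = 130
= RGB(255, 199, 130)


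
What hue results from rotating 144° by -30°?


New hue = (H + rotation) mod 360
New hue = (144 -30) mod 360
= 114 mod 360
= 114°


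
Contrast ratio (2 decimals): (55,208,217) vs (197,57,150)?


Linearize each sRGB channel c=v/255: c/12.92 if c ≤ 0.04045 else ((c+0.055)/1.055)^2.4
L = 0.2126×R_lin + 0.7152×G_lin + 0.0722×B_lin
Color 1 (55,208,217):
  R=55: 55/255≈0.2157 > 0.04045 → ((0.2157+0.055)/1.055)^2.4 ≈ 0.03820
  G=208: 208/255≈0.8157 > 0.04045 → ((0.8157+0.055)/1.055)^2.4 ≈ 0.63076
  B=217: 217/255≈0.8510 > 0.04045 → ((0.8510+0.055)/1.055)^2.4 ≈ 0.69387
  L1 = 0.2126×0.03820 + 0.7152×0.63076 + 0.0722×0.69387 ≈ 0.50934
Color 2 (197,57,150):
  R=197: 197/255≈0.7725 > 0.04045 → ((0.7725+0.055)/1.055)^2.4 ≈ 0.55834
  G=57: 57/255≈0.2235 > 0.04045 → ((0.2235+0.055)/1.055)^2.4 ≈ 0.04092
  B=150: 150/255≈0.5882 > 0.04045 → ((0.5882+0.055)/1.055)^2.4 ≈ 0.30499
  L2 = 0.2126×0.55834 + 0.7152×0.04092 + 0.0722×0.30499 ≈ 0.16999
Lighter = 0.50934, Darker = 0.16999
Ratio = (L_lighter + 0.05) / (L_darker + 0.05)
Ratio = (0.50934 + 0.05) / (0.16999 + 0.05) = 0.55934 / 0.21999 ≈ 2.5426
Ratio ≈ 2.54:1


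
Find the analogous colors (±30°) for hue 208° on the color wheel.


Base hue: 208°
Left analog: (208 - 30) mod 360 = 178°
Right analog: (208 + 30) mod 360 = 238°
Analogous hues = 178° and 238°


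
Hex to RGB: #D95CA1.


D9 → 217 (R)
5C → 92 (G)
A1 → 161 (B)
= RGB(217, 92, 161)


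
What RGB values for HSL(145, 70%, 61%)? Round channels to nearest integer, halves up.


H=145°, S=0.70, L=0.61
C = (1-|2L-1|)×S = (1-|0.22|)×0.70 = 0.546
H' = H/60 = 145/60 ≈ 2.4167; X = C×(1-|H' mod 2 - 1|) = 0.2275
m = L - C/2 = 0.61 - 0.273 = 0.337
Sector ⌊H'⌋ = 2 → (R',G',B') = (0.0, 0.546, 0.2275)
RGB = ((R'+m)×255, (G'+m)×255, (B'+m)×255) = (85.935, 225.165, 143.9475)
Round half up → RGB(86, 225, 144)


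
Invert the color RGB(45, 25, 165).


Invert: (255-R, 255-G, 255-B)
R: 255-45 = 210
G: 255-25 = 230
B: 255-165 = 90
= RGB(210, 230, 90)


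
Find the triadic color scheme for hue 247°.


Triadic: equally spaced at 120° intervals
H1 = 247°
H2 = (247 + 120) mod 360 = 7°
H3 = (247 + 240) mod 360 = 127°
Triadic = 247°, 7°, 127°
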